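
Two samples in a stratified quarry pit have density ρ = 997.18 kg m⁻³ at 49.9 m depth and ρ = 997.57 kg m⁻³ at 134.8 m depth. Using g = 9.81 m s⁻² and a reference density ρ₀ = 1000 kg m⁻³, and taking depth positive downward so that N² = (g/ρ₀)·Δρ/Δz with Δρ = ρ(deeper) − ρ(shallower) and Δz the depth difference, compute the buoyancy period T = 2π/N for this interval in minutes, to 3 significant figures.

15.6 min

Δρ = 997.57 − 997.18 = 0.39 kg m⁻³ over Δz = 134.8 − 49.9 = 84.9 m.
N² = (9.81/1000) × (0.39/84.9) = 4.5064 × 10⁻⁵ s⁻².
N = √(4.5064 × 10⁻⁵) = 6.7130 × 10⁻³ rad s⁻¹, so T = 2π/N = 935.97 s = 15.600 min ≈ 15.6 min.
A positive N² confirms static stability across the interval.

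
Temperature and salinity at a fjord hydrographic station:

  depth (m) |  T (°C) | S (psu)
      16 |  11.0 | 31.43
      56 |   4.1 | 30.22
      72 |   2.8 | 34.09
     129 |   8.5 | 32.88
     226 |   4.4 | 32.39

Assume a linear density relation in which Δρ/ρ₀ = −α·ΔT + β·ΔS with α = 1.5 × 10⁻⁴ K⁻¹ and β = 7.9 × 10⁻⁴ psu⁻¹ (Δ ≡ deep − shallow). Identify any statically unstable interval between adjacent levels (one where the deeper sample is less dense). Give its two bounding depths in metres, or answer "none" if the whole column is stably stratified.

72–129 m

Evaluate Δρ/ρ₀ = −αΔT + βΔS across each adjacent pair:
  16–56 m: −αΔT+βΔS = −(1.5 × 10⁻⁴)(-6.9)+(7.9 × 10⁻⁴)(-1.21) = 7.9 × 10⁻⁵ → stable
  56–72 m: −αΔT+βΔS = −(1.5 × 10⁻⁴)(-1.3)+(7.9 × 10⁻⁴)(+3.87) = 3.3 × 10⁻³ → stable
  72–129 m: −αΔT+βΔS = −(1.5 × 10⁻⁴)(+5.7)+(7.9 × 10⁻⁴)(-1.21) = -1.8 × 10⁻³ → UNSTABLE
  129–226 m: −αΔT+βΔS = −(1.5 × 10⁻⁴)(-4.1)+(7.9 × 10⁻⁴)(-0.49) = 2.3 × 10⁻⁴ → stable
The 72–129 m interval has Δρ < 0: lighter water underlies denser water.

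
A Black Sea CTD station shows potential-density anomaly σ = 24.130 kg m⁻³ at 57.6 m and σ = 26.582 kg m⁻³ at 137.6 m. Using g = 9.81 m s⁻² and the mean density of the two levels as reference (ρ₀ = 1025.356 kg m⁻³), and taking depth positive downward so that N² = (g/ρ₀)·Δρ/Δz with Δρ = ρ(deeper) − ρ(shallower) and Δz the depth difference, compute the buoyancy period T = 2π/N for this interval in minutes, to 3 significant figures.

Δρ = 1026.582 − 1024.130 = 2.452 kg m⁻³ over Δz = 137.6 − 57.6 = 80 m.
N² = (9.81/1025.356) × (2.452/80) = 2.9324 × 10⁻⁴ s⁻².
N = √(2.9324 × 10⁻⁴) = 0.017124 rad s⁻¹, so T = 2π/N = 366.92 s = 6.1153 min ≈ 6.12 min.

6.12 min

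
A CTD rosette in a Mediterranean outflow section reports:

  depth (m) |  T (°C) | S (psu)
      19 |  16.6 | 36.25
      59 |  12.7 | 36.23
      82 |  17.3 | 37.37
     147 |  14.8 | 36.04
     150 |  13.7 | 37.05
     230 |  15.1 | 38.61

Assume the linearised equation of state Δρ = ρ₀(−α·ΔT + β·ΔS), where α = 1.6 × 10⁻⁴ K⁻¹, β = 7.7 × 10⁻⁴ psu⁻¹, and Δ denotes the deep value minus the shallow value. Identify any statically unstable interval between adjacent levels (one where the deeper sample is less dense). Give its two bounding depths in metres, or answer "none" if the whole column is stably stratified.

Evaluate Δρ/ρ₀ = −αΔT + βΔS across each adjacent pair:
  19–59 m: −αΔT+βΔS = −(1.6 × 10⁻⁴)(-3.9)+(7.7 × 10⁻⁴)(-0.02) = 6.1 × 10⁻⁴ → stable
  59–82 m: −αΔT+βΔS = −(1.6 × 10⁻⁴)(+4.6)+(7.7 × 10⁻⁴)(+1.14) = 1.4 × 10⁻⁴ → stable
  82–147 m: −αΔT+βΔS = −(1.6 × 10⁻⁴)(-2.5)+(7.7 × 10⁻⁴)(-1.33) = -6.2 × 10⁻⁴ → UNSTABLE
  147–150 m: −αΔT+βΔS = −(1.6 × 10⁻⁴)(-1.1)+(7.7 × 10⁻⁴)(+1.01) = 9.5 × 10⁻⁴ → stable
  150–230 m: −αΔT+βΔS = −(1.6 × 10⁻⁴)(+1.4)+(7.7 × 10⁻⁴)(+1.56) = 9.8 × 10⁻⁴ → stable
The 82–147 m interval has Δρ < 0: lighter water underlies denser water.

82–147 m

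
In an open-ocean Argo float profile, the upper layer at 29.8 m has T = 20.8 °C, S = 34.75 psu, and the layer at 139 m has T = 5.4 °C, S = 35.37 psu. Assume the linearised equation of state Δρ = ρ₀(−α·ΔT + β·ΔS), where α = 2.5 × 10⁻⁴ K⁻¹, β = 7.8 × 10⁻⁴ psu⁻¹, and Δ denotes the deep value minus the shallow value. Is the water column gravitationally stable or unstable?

ΔT = 5.4 − 20.8 = -15.4 K and ΔS = 35.37 − 34.75 = +0.62 psu (deep − shallow).
−αΔT = 3.85 × 10⁻³; βΔS = 4.836 × 10⁻⁴; sum Δρ/ρ₀ = 4.3336 × 10⁻³.
Δρ/ρ₀ > 0, so Δρ > 0: deeper water is denser → statically stable.

stable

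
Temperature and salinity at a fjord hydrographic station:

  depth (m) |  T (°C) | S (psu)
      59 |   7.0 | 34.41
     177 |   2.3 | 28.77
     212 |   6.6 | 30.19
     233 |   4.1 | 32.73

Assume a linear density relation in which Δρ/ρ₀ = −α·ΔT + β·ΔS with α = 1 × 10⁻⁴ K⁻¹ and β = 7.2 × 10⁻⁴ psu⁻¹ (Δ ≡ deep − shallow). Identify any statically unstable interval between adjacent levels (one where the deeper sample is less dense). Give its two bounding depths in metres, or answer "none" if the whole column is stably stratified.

59–177 m

Evaluate Δρ/ρ₀ = −αΔT + βΔS across each adjacent pair:
  59–177 m: −αΔT+βΔS = −(1 × 10⁻⁴)(-4.7)+(7.2 × 10⁻⁴)(-5.64) = -3.6 × 10⁻³ → UNSTABLE
  177–212 m: −αΔT+βΔS = −(1 × 10⁻⁴)(+4.3)+(7.2 × 10⁻⁴)(+1.42) = 5.9 × 10⁻⁴ → stable
  212–233 m: −αΔT+βΔS = −(1 × 10⁻⁴)(-2.5)+(7.2 × 10⁻⁴)(+2.54) = 2.1 × 10⁻³ → stable
The 59–177 m interval has Δρ < 0: lighter water underlies denser water.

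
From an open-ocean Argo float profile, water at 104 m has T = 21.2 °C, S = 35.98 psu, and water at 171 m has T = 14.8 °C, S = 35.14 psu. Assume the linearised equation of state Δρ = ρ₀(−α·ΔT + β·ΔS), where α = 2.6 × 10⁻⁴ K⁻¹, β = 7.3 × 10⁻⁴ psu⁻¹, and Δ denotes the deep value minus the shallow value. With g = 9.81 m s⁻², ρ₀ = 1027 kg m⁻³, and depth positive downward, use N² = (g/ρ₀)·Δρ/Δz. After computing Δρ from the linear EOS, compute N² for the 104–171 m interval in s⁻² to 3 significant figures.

ΔT = -6.4 K, ΔS = -0.84 psu (deep − shallow).
Δρ/ρ₀ = −αΔT + βΔS = 1.664 × 10⁻³ − 6.132 × 10⁻⁴ = 1.0508 × 10⁻³, so Δρ ≈ 1.079 kg m⁻³.
N² = (g/ρ₀)·Δρ/Δz = g·(Δρ/ρ₀)/Δz = 9.81 × 1.0508 × 10⁻³ / 67 = 1.5386 × 10⁻⁴ s⁻² ≈ 1.54 × 10⁻⁴ s⁻².

1.54 × 10⁻⁴ s⁻²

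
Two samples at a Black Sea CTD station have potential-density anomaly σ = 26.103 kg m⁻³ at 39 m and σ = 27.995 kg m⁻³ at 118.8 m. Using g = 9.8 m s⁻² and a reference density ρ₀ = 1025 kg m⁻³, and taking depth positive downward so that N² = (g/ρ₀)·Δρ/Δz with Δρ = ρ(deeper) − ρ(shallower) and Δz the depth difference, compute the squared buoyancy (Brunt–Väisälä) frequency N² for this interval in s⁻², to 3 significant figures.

Δρ = 1027.995 − 1026.103 = 1.892 kg m⁻³ over Δz = 118.8 − 39 = 79.8 m.
N² = (9.8/1025) × (1.892/79.8) = 2.2668 × 10⁻⁴ s⁻² ≈ 2.27 × 10⁻⁴ s⁻².
A positive N² confirms static stability across the interval.

2.27 × 10⁻⁴ s⁻²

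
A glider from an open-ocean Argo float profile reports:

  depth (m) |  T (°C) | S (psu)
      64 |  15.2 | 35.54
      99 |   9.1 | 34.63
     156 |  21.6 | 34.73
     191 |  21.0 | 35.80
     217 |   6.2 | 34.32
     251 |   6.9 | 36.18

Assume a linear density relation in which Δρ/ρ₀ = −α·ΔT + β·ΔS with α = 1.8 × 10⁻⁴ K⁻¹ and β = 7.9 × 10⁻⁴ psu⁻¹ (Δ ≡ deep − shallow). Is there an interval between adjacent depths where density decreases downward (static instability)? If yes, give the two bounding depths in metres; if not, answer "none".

Evaluate Δρ/ρ₀ = −αΔT + βΔS across each adjacent pair:
  64–99 m: −αΔT+βΔS = −(1.8 × 10⁻⁴)(-6.1)+(7.9 × 10⁻⁴)(-0.91) = 3.8 × 10⁻⁴ → stable
  99–156 m: −αΔT+βΔS = −(1.8 × 10⁻⁴)(+12.5)+(7.9 × 10⁻⁴)(+0.10) = -2.2 × 10⁻³ → UNSTABLE
  156–191 m: −αΔT+βΔS = −(1.8 × 10⁻⁴)(-0.6)+(7.9 × 10⁻⁴)(+1.07) = 9.5 × 10⁻⁴ → stable
  191–217 m: −αΔT+βΔS = −(1.8 × 10⁻⁴)(-14.8)+(7.9 × 10⁻⁴)(-1.48) = 1.5 × 10⁻³ → stable
  217–251 m: −αΔT+βΔS = −(1.8 × 10⁻⁴)(+0.7)+(7.9 × 10⁻⁴)(+1.86) = 1.3 × 10⁻³ → stable
The 99–156 m interval has Δρ < 0: lighter water underlies denser water.

99–156 m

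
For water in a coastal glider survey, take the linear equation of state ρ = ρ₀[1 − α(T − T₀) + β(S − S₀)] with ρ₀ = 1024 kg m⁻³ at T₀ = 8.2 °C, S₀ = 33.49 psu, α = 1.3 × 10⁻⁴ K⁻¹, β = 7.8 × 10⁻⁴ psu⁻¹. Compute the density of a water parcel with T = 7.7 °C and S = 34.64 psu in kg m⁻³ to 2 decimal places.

T − T₀ = -0.5 K, S − S₀ = +1.15 psu.
Bracket = 1 − α·(-0.5) + β·(+1.15) = 1 + (9.62 × 10⁻⁴) = 1.0009620.
ρ = 1024 × 1.0009620 = 1024.99 kg m⁻³.

1024.99 kg m⁻³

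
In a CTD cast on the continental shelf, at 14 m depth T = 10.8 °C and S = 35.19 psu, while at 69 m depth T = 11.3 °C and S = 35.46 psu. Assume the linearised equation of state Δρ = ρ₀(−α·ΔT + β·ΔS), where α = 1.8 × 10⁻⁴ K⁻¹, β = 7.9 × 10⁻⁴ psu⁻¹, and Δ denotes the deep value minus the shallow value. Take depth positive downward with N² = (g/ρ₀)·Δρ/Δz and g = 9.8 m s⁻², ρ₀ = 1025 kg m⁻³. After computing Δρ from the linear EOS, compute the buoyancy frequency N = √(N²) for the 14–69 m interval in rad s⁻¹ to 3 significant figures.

ΔT = +0.5 K, ΔS = +0.27 psu (deep − shallow).
Δρ/ρ₀ = −αΔT + βΔS = -9.00 × 10⁻⁵ + 2.133 × 10⁻⁴ = 1.233 × 10⁻⁴, so Δρ ≈ 0.1264 kg m⁻³.
N² = (g/ρ₀)·Δρ/Δz = g·(Δρ/ρ₀)/Δz = 9.8 × 1.233 × 10⁻⁴ / 55 = 2.1970 × 10⁻⁵ s⁻².
N = √(2.1970 × 10⁻⁵) = 4.6872 × 10⁻³ rad s⁻¹ ≈ 4.69 × 10⁻³ rad s⁻¹.

4.69 × 10⁻³ rad s⁻¹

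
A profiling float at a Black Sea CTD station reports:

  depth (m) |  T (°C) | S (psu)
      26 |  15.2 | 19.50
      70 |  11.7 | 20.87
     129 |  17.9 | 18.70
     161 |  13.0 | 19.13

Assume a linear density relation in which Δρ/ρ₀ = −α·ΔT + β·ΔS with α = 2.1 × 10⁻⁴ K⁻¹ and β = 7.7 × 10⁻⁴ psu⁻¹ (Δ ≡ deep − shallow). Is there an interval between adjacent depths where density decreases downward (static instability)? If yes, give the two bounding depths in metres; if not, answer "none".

Evaluate Δρ/ρ₀ = −αΔT + βΔS across each adjacent pair:
  26–70 m: −αΔT+βΔS = −(2.1 × 10⁻⁴)(-3.5)+(7.7 × 10⁻⁴)(+1.37) = 1.8 × 10⁻³ → stable
  70–129 m: −αΔT+βΔS = −(2.1 × 10⁻⁴)(+6.2)+(7.7 × 10⁻⁴)(-2.17) = -3.0 × 10⁻³ → UNSTABLE
  129–161 m: −αΔT+βΔS = −(2.1 × 10⁻⁴)(-4.9)+(7.7 × 10⁻⁴)(+0.43) = 1.4 × 10⁻³ → stable
The 70–129 m interval has Δρ < 0: lighter water underlies denser water.

70–129 m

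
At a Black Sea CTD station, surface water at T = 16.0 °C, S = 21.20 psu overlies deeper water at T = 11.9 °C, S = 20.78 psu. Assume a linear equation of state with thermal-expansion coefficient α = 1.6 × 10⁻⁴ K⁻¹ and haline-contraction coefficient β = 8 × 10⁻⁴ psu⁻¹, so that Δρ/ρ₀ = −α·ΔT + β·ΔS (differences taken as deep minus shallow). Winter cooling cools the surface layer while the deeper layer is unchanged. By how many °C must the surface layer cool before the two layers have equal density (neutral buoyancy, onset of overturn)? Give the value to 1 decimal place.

Neutral buoyancy requires Δρ = 0, i.e. −α(T_deep − T_surf′) + β(S_deep − S_surf) = 0.
T_surf′ = T_deep − (β/α)·ΔS = 11.9 − (8 × 10⁻⁴/1.6 × 10⁻⁴)·(-0.42) = 14.000 °C.
Cooling required: 16.0 − (14.000) = 2.000 °C.

2.0 °C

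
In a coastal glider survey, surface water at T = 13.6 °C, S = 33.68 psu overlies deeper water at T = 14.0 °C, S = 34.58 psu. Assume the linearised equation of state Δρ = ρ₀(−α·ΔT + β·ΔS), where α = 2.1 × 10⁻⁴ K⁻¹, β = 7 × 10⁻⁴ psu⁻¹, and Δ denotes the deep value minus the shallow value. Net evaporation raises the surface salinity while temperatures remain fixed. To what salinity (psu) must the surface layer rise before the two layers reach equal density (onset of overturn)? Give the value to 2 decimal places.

34.46 psu

Neutral buoyancy requires −α(T_deep − T_surf) + β(S_deep − S_surf′) = 0.
S_surf′ = S_deep − (α/β)·ΔT = 34.58 − (2.1 × 10⁻⁴/7 × 10⁻⁴)·(+0.4) = 34.4600 psu.
Increase required: 34.4600 − 33.68 = 0.7800 psu.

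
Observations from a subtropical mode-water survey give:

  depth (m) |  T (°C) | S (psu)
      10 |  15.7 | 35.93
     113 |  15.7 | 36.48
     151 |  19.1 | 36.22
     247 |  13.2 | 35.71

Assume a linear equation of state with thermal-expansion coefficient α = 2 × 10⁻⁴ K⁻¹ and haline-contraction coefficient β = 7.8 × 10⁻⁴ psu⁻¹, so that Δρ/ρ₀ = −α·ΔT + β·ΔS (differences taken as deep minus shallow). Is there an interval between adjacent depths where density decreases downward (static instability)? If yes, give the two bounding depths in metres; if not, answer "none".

113–151 m

Evaluate Δρ/ρ₀ = −αΔT + βΔS across each adjacent pair:
  10–113 m: −αΔT+βΔS = −(2 × 10⁻⁴)(+0.0)+(7.8 × 10⁻⁴)(+0.55) = 4.3 × 10⁻⁴ → stable
  113–151 m: −αΔT+βΔS = −(2 × 10⁻⁴)(+3.4)+(7.8 × 10⁻⁴)(-0.26) = -8.8 × 10⁻⁴ → UNSTABLE
  151–247 m: −αΔT+βΔS = −(2 × 10⁻⁴)(-5.9)+(7.8 × 10⁻⁴)(-0.51) = 7.8 × 10⁻⁴ → stable
The 113–151 m interval has Δρ < 0: lighter water underlies denser water.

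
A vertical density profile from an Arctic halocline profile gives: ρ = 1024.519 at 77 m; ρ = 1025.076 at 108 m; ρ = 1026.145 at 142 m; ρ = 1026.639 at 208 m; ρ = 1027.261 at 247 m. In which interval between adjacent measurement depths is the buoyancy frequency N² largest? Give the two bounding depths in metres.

108–142 m

Compute the density gradient over each adjacent pair:
  77–108 m: Δρ/Δz = 0.557/31 = 0.018 kg m⁻⁴
  108–142 m: Δρ/Δz = 1.069/34 = 0.031 kg m⁻⁴
  142–208 m: Δρ/Δz = 0.494/66 = 7.5 × 10⁻³ kg m⁻⁴
  208–247 m: Δρ/Δz = 0.622/39 = 0.016 kg m⁻⁴
The largest gradient is in the 108–142 m interval — the pycnocline.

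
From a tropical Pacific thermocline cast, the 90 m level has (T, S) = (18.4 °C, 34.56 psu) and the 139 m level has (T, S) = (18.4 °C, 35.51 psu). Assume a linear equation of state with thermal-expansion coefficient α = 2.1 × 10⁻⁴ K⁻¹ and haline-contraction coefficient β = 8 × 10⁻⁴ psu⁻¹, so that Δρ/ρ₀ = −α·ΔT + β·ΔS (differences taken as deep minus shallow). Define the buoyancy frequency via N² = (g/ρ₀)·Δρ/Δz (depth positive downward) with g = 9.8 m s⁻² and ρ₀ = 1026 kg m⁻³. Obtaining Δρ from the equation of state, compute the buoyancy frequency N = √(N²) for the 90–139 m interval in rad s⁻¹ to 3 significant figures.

ΔT = +0.0 K, ΔS = +0.95 psu (deep − shallow).
Δρ/ρ₀ = −αΔT + βΔS = 0 + 7.60 × 10⁻⁴ = 7.60 × 10⁻⁴, so Δρ ≈ 0.7798 kg m⁻³.
N² = (g/ρ₀)·Δρ/Δz = g·(Δρ/ρ₀)/Δz = 9.8 × 7.60 × 10⁻⁴ / 49 = 1.5200 × 10⁻⁴ s⁻².
N = √(1.5200 × 10⁻⁴) = 0.012329 rad s⁻¹ ≈ 0.0123 rad s⁻¹.

0.0123 rad s⁻¹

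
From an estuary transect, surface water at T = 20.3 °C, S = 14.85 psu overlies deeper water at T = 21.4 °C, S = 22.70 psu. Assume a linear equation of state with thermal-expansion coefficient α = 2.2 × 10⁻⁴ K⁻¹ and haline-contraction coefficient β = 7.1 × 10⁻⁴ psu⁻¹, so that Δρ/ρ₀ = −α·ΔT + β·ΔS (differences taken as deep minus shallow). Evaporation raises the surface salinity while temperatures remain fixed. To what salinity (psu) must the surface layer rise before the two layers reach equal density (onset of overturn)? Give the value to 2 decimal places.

22.36 psu

Neutral buoyancy requires −α(T_deep − T_surf) + β(S_deep − S_surf′) = 0.
S_surf′ = S_deep − (α/β)·ΔT = 22.70 − (2.2 × 10⁻⁴/7.1 × 10⁻⁴)·(+1.1) = 22.3592 psu.
Increase required: 22.3592 − 14.85 = 7.5092 psu.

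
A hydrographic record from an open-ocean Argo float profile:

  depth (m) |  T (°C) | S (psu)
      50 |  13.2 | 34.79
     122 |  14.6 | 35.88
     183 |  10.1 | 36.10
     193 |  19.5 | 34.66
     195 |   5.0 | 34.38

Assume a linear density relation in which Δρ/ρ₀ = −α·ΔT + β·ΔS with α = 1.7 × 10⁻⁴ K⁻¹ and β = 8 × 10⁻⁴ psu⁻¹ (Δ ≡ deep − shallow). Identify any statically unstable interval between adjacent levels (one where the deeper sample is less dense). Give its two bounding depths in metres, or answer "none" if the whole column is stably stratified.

183–193 m

Evaluate Δρ/ρ₀ = −αΔT + βΔS across each adjacent pair:
  50–122 m: −αΔT+βΔS = −(1.7 × 10⁻⁴)(+1.4)+(8 × 10⁻⁴)(+1.09) = 6.3 × 10⁻⁴ → stable
  122–183 m: −αΔT+βΔS = −(1.7 × 10⁻⁴)(-4.5)+(8 × 10⁻⁴)(+0.22) = 9.4 × 10⁻⁴ → stable
  183–193 m: −αΔT+βΔS = −(1.7 × 10⁻⁴)(+9.4)+(8 × 10⁻⁴)(-1.44) = -2.8 × 10⁻³ → UNSTABLE
  193–195 m: −αΔT+βΔS = −(1.7 × 10⁻⁴)(-14.5)+(8 × 10⁻⁴)(-0.28) = 2.2 × 10⁻³ → stable
The 183–193 m interval has Δρ < 0: lighter water underlies denser water.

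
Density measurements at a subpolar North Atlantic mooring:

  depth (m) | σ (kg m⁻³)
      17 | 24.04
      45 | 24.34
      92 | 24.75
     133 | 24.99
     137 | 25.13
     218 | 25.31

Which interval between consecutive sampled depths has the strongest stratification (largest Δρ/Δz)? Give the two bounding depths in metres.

Compute the density gradient over each adjacent pair:
  17–45 m: Δρ/Δz = 0.30/28 = 0.011 kg m⁻⁴
  45–92 m: Δρ/Δz = 0.41/47 = 8.7 × 10⁻³ kg m⁻⁴
  92–133 m: Δρ/Δz = 0.24/41 = 5.9 × 10⁻³ kg m⁻⁴
  133–137 m: Δρ/Δz = 0.14/4 = 0.035 kg m⁻⁴
  137–218 m: Δρ/Δz = 0.18/81 = 2.2 × 10⁻³ kg m⁻⁴
The largest gradient is in the 133–137 m interval — the pycnocline.

133–137 m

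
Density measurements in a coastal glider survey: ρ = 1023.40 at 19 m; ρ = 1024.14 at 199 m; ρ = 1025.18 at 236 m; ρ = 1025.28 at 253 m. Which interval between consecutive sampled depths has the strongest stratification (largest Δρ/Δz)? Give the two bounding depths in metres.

Compute the density gradient over each adjacent pair:
  19–199 m: Δρ/Δz = 0.74/180 = 4.1 × 10⁻³ kg m⁻⁴
  199–236 m: Δρ/Δz = 1.04/37 = 0.028 kg m⁻⁴
  236–253 m: Δρ/Δz = 0.10/17 = 5.9 × 10⁻³ kg m⁻⁴
The largest gradient is in the 199–236 m interval — the pycnocline.

199–236 m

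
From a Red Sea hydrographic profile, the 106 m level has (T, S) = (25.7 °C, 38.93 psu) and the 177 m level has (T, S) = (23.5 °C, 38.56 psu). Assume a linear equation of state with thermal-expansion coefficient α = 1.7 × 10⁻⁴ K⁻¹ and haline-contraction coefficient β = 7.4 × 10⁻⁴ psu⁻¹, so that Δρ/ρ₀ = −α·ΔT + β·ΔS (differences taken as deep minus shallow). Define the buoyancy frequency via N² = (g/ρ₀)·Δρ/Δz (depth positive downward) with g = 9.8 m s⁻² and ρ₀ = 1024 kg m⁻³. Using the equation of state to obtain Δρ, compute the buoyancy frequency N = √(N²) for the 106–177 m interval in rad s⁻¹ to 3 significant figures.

3.72 × 10⁻³ rad s⁻¹

ΔT = -2.2 K, ΔS = -0.37 psu (deep − shallow).
Δρ/ρ₀ = −αΔT + βΔS = 3.74 × 10⁻⁴ − 2.738 × 10⁻⁴ = 1.002 × 10⁻⁴, so Δρ ≈ 0.1026 kg m⁻³.
N² = (g/ρ₀)·Δρ/Δz = g·(Δρ/ρ₀)/Δz = 9.8 × 1.002 × 10⁻⁴ / 71 = 1.3830 × 10⁻⁵ s⁻².
N = √(1.3830 × 10⁻⁵) = 3.7189 × 10⁻³ rad s⁻¹ ≈ 3.72 × 10⁻³ rad s⁻¹.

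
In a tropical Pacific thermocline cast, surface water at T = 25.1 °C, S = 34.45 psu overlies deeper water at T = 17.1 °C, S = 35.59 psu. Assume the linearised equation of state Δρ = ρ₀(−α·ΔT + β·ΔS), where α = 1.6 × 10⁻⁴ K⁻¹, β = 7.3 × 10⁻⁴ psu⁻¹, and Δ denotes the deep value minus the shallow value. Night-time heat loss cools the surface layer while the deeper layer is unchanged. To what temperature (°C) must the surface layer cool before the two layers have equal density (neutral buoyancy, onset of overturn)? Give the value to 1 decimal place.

Neutral buoyancy requires Δρ = 0, i.e. −α(T_deep − T_surf′) + β(S_deep − S_surf) = 0.
T_surf′ = T_deep − (β/α)·ΔS = 17.1 − (7.3 × 10⁻⁴/1.6 × 10⁻⁴)·(+1.14) = 11.899 °C.
Cooling required: 25.1 − (11.899) = 13.201 °C.

11.9 °C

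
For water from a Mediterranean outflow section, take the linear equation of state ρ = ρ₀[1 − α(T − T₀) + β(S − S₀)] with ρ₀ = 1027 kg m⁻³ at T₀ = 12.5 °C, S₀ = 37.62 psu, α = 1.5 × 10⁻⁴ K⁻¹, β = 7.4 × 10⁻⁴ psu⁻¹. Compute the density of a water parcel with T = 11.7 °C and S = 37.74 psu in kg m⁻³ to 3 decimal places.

1027.214 kg m⁻³

T − T₀ = -0.8 K, S − S₀ = +0.12 psu.
Bracket = 1 − α·(-0.8) + β·(+0.12) = 1 + (2.088 × 10⁻⁴) = 1.0002088.
ρ = 1027 × 1.0002088 = 1027.214 kg m⁻³.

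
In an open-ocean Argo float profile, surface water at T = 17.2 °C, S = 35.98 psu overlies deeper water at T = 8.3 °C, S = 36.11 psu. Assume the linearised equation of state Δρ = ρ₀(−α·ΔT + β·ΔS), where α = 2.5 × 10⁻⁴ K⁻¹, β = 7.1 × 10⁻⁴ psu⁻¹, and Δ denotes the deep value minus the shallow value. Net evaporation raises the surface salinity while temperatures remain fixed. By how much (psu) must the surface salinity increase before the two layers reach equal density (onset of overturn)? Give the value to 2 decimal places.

Neutral buoyancy requires −α(T_deep − T_surf) + β(S_deep − S_surf′) = 0.
S_surf′ = S_deep − (α/β)·ΔT = 36.11 − (2.5 × 10⁻⁴/7.1 × 10⁻⁴)·(-8.9) = 39.2438 psu.
Increase required: 39.2438 − 35.98 = 3.2638 psu.

3.26 psu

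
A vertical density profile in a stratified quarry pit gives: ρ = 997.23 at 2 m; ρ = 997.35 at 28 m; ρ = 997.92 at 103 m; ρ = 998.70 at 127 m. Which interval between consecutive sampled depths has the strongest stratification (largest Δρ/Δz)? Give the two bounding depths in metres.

103–127 m

Compute the density gradient over each adjacent pair:
  2–28 m: Δρ/Δz = 0.12/26 = 4.6 × 10⁻³ kg m⁻⁴
  28–103 m: Δρ/Δz = 0.57/75 = 7.6 × 10⁻³ kg m⁻⁴
  103–127 m: Δρ/Δz = 0.78/24 = 0.033 kg m⁻⁴
The largest gradient is in the 103–127 m interval — the pycnocline.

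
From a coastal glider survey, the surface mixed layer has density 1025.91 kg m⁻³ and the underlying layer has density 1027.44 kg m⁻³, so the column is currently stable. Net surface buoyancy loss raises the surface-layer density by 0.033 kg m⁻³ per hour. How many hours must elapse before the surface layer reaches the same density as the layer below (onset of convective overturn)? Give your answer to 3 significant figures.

Density deficit of the surface layer: 1027.44 − 1025.91 = 1.53 kg m⁻³.
Required change = 1.53 / 0.033 = 46.4 hours.

46.4 hours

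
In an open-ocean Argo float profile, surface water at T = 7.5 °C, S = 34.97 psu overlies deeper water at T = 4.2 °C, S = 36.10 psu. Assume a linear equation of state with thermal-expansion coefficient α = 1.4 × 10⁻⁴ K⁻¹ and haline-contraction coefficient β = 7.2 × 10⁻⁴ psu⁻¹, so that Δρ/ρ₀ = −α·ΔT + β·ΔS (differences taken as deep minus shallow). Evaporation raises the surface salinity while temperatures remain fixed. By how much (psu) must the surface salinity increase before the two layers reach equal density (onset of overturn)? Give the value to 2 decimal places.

1.77 psu

Neutral buoyancy requires −α(T_deep − T_surf) + β(S_deep − S_surf′) = 0.
S_surf′ = S_deep − (α/β)·ΔT = 36.10 − (1.4 × 10⁻⁴/7.2 × 10⁻⁴)·(-3.3) = 36.7417 psu.
Increase required: 36.7417 − 34.97 = 1.7717 psu.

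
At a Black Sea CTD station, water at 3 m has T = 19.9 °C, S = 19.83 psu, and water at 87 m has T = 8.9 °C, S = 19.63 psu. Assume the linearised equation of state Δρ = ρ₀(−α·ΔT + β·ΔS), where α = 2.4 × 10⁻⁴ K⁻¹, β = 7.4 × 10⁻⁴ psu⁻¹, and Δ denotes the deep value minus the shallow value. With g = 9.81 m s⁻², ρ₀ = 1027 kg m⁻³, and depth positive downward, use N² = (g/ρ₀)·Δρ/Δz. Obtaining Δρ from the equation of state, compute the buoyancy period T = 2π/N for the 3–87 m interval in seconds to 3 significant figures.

368 s

ΔT = -11.0 K, ΔS = -0.20 psu (deep − shallow).
Δρ/ρ₀ = −αΔT + βΔS = 2.64 × 10⁻³ − 1.48 × 10⁻⁴ = 2.492 × 10⁻³, so Δρ ≈ 2.559 kg m⁻³.
N² = (g/ρ₀)·Δρ/Δz = g·(Δρ/ρ₀)/Δz = 9.81 × 2.492 × 10⁻³ / 84 = 2.9103 × 10⁻⁴ s⁻².
N = √(2.9103 × 10⁻⁴) = 0.017060 rad s⁻¹ → T = 2π/N = 368.30 s ≈ 368 s.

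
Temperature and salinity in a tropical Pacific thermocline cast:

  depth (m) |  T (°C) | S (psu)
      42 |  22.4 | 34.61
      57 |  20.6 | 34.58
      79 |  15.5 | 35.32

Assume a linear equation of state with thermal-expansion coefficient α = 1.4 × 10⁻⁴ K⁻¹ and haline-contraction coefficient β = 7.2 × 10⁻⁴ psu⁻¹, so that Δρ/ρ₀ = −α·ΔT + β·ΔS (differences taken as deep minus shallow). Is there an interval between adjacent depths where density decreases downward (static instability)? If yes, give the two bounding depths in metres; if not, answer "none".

Evaluate Δρ/ρ₀ = −αΔT + βΔS across each adjacent pair:
  42–57 m: −αΔT+βΔS = −(1.4 × 10⁻⁴)(-1.8)+(7.2 × 10⁻⁴)(-0.03) = 2.3 × 10⁻⁴ → stable
  57–79 m: −αΔT+βΔS = −(1.4 × 10⁻⁴)(-5.1)+(7.2 × 10⁻⁴)(+0.74) = 1.2 × 10⁻³ → stable
Every interval has Δρ > 0: the column is stably stratified throughout.

none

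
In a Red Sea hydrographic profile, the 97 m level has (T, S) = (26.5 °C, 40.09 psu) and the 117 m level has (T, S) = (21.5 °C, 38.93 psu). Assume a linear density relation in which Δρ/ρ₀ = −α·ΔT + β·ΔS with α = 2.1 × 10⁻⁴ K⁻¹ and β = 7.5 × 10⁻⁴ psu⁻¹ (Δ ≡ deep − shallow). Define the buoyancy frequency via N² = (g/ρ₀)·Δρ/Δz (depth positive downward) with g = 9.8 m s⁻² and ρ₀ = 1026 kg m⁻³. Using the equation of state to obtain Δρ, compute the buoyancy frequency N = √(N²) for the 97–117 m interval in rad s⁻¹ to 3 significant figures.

ΔT = -5.0 K, ΔS = -1.16 psu (deep − shallow).
Δρ/ρ₀ = −αΔT + βΔS = 1.05 × 10⁻³ − 8.70 × 10⁻⁴ = 1.80 × 10⁻⁴, so Δρ ≈ 0.1847 kg m⁻³.
N² = (g/ρ₀)·Δρ/Δz = g·(Δρ/ρ₀)/Δz = 9.8 × 1.80 × 10⁻⁴ / 20 = 8.8200 × 10⁻⁵ s⁻².
N = √(8.8200 × 10⁻⁵) = 9.3915 × 10⁻³ rad s⁻¹ ≈ 9.39 × 10⁻³ rad s⁻¹.

9.39 × 10⁻³ rad s⁻¹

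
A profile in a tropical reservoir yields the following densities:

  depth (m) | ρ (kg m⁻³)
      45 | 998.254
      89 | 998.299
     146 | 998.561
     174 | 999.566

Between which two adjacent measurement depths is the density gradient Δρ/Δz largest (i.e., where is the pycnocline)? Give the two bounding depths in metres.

Compute the density gradient over each adjacent pair:
  45–89 m: Δρ/Δz = 0.045/44 = 1.0 × 10⁻³ kg m⁻⁴
  89–146 m: Δρ/Δz = 0.262/57 = 4.6 × 10⁻³ kg m⁻⁴
  146–174 m: Δρ/Δz = 1.005/28 = 0.036 kg m⁻⁴
The largest gradient is in the 146–174 m interval — the pycnocline.

146–174 m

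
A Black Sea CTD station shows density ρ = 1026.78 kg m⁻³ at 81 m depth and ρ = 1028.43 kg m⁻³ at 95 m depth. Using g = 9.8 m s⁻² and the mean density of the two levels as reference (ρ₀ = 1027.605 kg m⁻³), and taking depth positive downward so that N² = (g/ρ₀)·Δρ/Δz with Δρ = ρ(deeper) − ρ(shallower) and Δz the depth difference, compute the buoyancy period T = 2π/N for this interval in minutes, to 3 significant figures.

3.12 min

Δρ = 1028.43 − 1026.78 = 1.65 kg m⁻³ over Δz = 95 − 81 = 14 m.
N² = (9.8/1027.605) × (1.65/14) = 1.1240 × 10⁻³ s⁻².
N = √(1.1240 × 10⁻³) = 0.033526 rad s⁻¹, so T = 2π/N = 187.41 s = 3.1235 min ≈ 3.12 min.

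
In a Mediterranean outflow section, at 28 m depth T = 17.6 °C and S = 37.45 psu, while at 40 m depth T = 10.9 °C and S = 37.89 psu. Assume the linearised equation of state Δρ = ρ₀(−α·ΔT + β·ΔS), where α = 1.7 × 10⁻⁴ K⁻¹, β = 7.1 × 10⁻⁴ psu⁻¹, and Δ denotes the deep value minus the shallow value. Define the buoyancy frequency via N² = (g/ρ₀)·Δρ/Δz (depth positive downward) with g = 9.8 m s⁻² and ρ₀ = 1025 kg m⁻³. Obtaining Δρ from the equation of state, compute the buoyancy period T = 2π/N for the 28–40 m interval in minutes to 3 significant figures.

3.04 min

ΔT = -6.7 K, ΔS = +0.44 psu (deep − shallow).
Δρ/ρ₀ = −αΔT + βΔS = 1.139 × 10⁻³ + 3.124 × 10⁻⁴ = 1.4514 × 10⁻³, so Δρ ≈ 1.488 kg m⁻³.
N² = (g/ρ₀)·Δρ/Δz = g·(Δρ/ρ₀)/Δz = 9.8 × 1.4514 × 10⁻³ / 12 = 1.1853 × 10⁻³ s⁻².
N = √(1.1853 × 10⁻³) = 0.034428 rad s⁻¹ → T = 2π/N = 182.50 s = 3.0417 min ≈ 3.04 min.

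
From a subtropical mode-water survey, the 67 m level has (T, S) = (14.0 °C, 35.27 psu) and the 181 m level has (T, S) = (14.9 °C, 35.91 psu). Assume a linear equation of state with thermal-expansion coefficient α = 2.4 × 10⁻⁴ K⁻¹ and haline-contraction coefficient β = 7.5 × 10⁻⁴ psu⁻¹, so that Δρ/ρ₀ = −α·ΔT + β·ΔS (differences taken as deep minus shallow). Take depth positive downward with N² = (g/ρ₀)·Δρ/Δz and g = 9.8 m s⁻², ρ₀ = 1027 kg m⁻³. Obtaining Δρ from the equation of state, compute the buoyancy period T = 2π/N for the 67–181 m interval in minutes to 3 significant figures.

ΔT = +0.9 K, ΔS = +0.64 psu (deep − shallow).
Δρ/ρ₀ = −αΔT + βΔS = -2.16 × 10⁻⁴ + 4.80 × 10⁻⁴ = 2.64 × 10⁻⁴, so Δρ ≈ 0.2711 kg m⁻³.
N² = (g/ρ₀)·Δρ/Δz = g·(Δρ/ρ₀)/Δz = 9.8 × 2.64 × 10⁻⁴ / 114 = 2.2695 × 10⁻⁵ s⁻².
N = √(2.2695 × 10⁻⁵) = 4.7639 × 10⁻³ rad s⁻¹ → T = 2π/N = 1.3189 × 10³ s = 21.982 min ≈ 22.0 min.

22.0 min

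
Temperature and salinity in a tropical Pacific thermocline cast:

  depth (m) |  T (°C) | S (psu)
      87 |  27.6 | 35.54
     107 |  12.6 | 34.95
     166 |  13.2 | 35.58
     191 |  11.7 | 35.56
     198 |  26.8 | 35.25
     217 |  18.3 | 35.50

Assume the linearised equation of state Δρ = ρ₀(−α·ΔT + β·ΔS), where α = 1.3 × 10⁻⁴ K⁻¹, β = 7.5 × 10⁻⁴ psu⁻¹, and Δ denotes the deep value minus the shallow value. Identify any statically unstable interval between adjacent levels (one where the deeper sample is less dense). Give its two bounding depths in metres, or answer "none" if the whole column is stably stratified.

Evaluate Δρ/ρ₀ = −αΔT + βΔS across each adjacent pair:
  87–107 m: −αΔT+βΔS = −(1.3 × 10⁻⁴)(-15.0)+(7.5 × 10⁻⁴)(-0.59) = 1.5 × 10⁻³ → stable
  107–166 m: −αΔT+βΔS = −(1.3 × 10⁻⁴)(+0.6)+(7.5 × 10⁻⁴)(+0.63) = 3.9 × 10⁻⁴ → stable
  166–191 m: −αΔT+βΔS = −(1.3 × 10⁻⁴)(-1.5)+(7.5 × 10⁻⁴)(-0.02) = 1.8 × 10⁻⁴ → stable
  191–198 m: −αΔT+βΔS = −(1.3 × 10⁻⁴)(+15.1)+(7.5 × 10⁻⁴)(-0.31) = -2.2 × 10⁻³ → UNSTABLE
  198–217 m: −αΔT+βΔS = −(1.3 × 10⁻⁴)(-8.5)+(7.5 × 10⁻⁴)(+0.25) = 1.3 × 10⁻³ → stable
The 191–198 m interval has Δρ < 0: lighter water underlies denser water.

191–198 m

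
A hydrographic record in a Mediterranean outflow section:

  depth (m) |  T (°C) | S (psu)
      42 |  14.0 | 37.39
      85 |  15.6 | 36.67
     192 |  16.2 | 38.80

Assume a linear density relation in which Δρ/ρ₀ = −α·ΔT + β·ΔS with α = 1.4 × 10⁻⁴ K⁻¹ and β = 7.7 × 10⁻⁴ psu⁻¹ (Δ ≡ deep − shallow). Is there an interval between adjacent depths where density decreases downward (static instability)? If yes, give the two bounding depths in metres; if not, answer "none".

Evaluate Δρ/ρ₀ = −αΔT + βΔS across each adjacent pair:
  42–85 m: −αΔT+βΔS = −(1.4 × 10⁻⁴)(+1.6)+(7.7 × 10⁻⁴)(-0.72) = -7.8 × 10⁻⁴ → UNSTABLE
  85–192 m: −αΔT+βΔS = −(1.4 × 10⁻⁴)(+0.6)+(7.7 × 10⁻⁴)(+2.13) = 1.6 × 10⁻³ → stable
The 42–85 m interval has Δρ < 0: lighter water underlies denser water.

42–85 m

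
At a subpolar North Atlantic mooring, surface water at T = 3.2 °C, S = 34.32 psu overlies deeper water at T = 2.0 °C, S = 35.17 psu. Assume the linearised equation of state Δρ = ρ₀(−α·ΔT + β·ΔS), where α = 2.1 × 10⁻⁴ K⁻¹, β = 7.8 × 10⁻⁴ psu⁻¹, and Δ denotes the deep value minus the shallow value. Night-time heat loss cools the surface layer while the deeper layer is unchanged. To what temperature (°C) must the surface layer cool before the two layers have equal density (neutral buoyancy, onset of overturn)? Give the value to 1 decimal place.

-1.2 °C

Neutral buoyancy requires Δρ = 0, i.e. −α(T_deep − T_surf′) + β(S_deep − S_surf) = 0.
T_surf′ = T_deep − (β/α)·ΔS = 2.0 − (7.8 × 10⁻⁴/2.1 × 10⁻⁴)·(+0.85) = -1.157 °C.
Cooling required: 3.2 − (-1.157) = 4.357 °C.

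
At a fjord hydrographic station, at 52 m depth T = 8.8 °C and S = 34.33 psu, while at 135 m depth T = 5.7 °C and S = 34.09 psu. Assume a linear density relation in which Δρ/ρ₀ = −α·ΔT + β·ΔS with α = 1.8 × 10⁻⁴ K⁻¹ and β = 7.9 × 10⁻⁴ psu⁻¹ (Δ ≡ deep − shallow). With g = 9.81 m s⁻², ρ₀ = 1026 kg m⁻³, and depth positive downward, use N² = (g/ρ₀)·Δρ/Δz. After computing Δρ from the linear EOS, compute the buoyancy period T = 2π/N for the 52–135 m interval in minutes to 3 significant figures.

15.9 min

ΔT = -3.1 K, ΔS = -0.24 psu (deep − shallow).
Δρ/ρ₀ = −αΔT + βΔS = 5.58 × 10⁻⁴ − 1.896 × 10⁻⁴ = 3.684 × 10⁻⁴, so Δρ ≈ 0.3780 kg m⁻³.
N² = (g/ρ₀)·Δρ/Δz = g·(Δρ/ρ₀)/Δz = 9.81 × 3.684 × 10⁻⁴ / 83 = 4.3542 × 10⁻⁵ s⁻².
N = √(4.3542 × 10⁻⁵) = 6.5986 × 10⁻³ rad s⁻¹ → T = 2π/N = 952.20 s = 15.870 min ≈ 15.9 min.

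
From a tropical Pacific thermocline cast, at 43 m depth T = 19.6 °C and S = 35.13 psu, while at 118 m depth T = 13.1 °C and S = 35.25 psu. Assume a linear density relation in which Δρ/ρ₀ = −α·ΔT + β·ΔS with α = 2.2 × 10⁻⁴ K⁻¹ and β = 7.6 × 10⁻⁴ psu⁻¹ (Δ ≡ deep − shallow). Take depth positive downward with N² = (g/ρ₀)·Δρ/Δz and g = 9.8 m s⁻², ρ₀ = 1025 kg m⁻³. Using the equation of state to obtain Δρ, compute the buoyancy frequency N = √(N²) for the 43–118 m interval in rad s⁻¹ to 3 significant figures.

ΔT = -6.5 K, ΔS = +0.12 psu (deep − shallow).
Δρ/ρ₀ = −αΔT + βΔS = 1.43 × 10⁻³ + 9.12 × 10⁻⁵ = 1.5212 × 10⁻³, so Δρ ≈ 1.559 kg m⁻³.
N² = (g/ρ₀)·Δρ/Δz = g·(Δρ/ρ₀)/Δz = 9.8 × 1.5212 × 10⁻³ / 75 = 1.9877 × 10⁻⁴ s⁻².
N = √(1.9877 × 10⁻⁴) = 0.014099 rad s⁻¹ ≈ 0.0141 rad s⁻¹.

0.0141 rad s⁻¹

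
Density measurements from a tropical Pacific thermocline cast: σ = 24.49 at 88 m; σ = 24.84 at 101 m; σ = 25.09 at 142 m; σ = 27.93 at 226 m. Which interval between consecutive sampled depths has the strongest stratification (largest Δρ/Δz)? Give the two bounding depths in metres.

Compute the density gradient over each adjacent pair:
  88–101 m: Δρ/Δz = 0.35/13 = 0.027 kg m⁻⁴
  101–142 m: Δρ/Δz = 0.25/41 = 6.1 × 10⁻³ kg m⁻⁴
  142–226 m: Δρ/Δz = 2.84/84 = 0.034 kg m⁻⁴
The largest gradient is in the 142–226 m interval — the pycnocline.

142–226 m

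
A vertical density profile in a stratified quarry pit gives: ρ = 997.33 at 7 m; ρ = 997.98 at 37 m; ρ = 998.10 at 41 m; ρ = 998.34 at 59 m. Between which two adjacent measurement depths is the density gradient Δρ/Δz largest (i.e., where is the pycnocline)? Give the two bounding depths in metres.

Compute the density gradient over each adjacent pair:
  7–37 m: Δρ/Δz = 0.65/30 = 0.022 kg m⁻⁴
  37–41 m: Δρ/Δz = 0.12/4 = 0.030 kg m⁻⁴
  41–59 m: Δρ/Δz = 0.24/18 = 0.013 kg m⁻⁴
The largest gradient is in the 37–41 m interval — the pycnocline.

37–41 m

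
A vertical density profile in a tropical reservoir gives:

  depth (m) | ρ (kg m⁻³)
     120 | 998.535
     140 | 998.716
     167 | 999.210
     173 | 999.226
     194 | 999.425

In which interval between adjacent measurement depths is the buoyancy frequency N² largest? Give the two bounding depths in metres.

140–167 m

Compute the density gradient over each adjacent pair:
  120–140 m: Δρ/Δz = 0.181/20 = 9.0 × 10⁻³ kg m⁻⁴
  140–167 m: Δρ/Δz = 0.494/27 = 0.018 kg m⁻⁴
  167–173 m: Δρ/Δz = 0.016/6 = 2.7 × 10⁻³ kg m⁻⁴
  173–194 m: Δρ/Δz = 0.199/21 = 9.5 × 10⁻³ kg m⁻⁴
The largest gradient is in the 140–167 m interval — the pycnocline.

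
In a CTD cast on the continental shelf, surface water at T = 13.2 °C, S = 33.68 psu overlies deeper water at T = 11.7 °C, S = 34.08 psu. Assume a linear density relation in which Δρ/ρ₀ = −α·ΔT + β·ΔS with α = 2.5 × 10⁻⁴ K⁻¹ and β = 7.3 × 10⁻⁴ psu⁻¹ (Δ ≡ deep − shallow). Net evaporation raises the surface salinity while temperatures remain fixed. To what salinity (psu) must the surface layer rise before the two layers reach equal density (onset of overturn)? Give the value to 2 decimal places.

Neutral buoyancy requires −α(T_deep − T_surf) + β(S_deep − S_surf′) = 0.
S_surf′ = S_deep − (α/β)·ΔT = 34.08 − (2.5 × 10⁻⁴/7.3 × 10⁻⁴)·(-1.5) = 34.5937 psu.
Increase required: 34.5937 − 33.68 = 0.9137 psu.

34.59 psu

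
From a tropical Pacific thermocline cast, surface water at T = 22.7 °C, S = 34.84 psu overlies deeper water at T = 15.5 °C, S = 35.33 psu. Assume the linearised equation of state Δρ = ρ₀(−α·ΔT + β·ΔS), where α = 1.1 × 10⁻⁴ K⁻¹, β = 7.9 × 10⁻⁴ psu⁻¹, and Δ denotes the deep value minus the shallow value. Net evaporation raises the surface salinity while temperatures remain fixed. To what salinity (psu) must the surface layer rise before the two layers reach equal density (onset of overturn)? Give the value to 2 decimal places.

36.33 psu

Neutral buoyancy requires −α(T_deep − T_surf) + β(S_deep − S_surf′) = 0.
S_surf′ = S_deep − (α/β)·ΔT = 35.33 − (1.1 × 10⁻⁴/7.9 × 10⁻⁴)·(-7.2) = 36.3325 psu.
Increase required: 36.3325 − 34.84 = 1.4925 psu.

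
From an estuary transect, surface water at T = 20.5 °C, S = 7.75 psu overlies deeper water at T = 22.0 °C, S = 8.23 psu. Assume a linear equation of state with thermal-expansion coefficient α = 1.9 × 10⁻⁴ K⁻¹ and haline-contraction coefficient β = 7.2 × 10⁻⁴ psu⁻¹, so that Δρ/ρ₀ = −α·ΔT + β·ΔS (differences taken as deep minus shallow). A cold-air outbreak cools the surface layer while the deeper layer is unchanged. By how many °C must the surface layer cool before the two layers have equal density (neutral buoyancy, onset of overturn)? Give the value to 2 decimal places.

Neutral buoyancy requires Δρ = 0, i.e. −α(T_deep − T_surf′) + β(S_deep − S_surf) = 0.
T_surf′ = T_deep − (β/α)·ΔS = 22.0 − (7.2 × 10⁻⁴/1.9 × 10⁻⁴)·(+0.48) = 20.1811 °C.
Cooling required: 20.5 − (20.1811) = 0.3189 °C.

0.32 °C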